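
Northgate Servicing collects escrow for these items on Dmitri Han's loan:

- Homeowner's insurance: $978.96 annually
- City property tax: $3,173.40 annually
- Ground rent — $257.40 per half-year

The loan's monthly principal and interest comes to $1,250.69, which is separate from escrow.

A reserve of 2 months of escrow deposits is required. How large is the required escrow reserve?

Homeowner's insurance = $978.96 annually
City property tax = $3,173.40 annually
Ground rent = $257.40 × 2 = $514.80 annually
Annual escrow total = $4,667.16
Base monthly escrow = $4,667.16 ÷ 12 = $388.93
Required cushion = 2 × $388.93 = $777.86

$777.86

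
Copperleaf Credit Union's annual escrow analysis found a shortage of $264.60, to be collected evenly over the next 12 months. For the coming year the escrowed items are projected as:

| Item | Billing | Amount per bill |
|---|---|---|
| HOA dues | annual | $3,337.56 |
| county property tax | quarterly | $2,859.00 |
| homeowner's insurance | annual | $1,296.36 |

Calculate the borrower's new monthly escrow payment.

HOA dues = $3,337.56 per year
County property tax = $2,859.00 × 4 = $11,436.00 per year
Homeowner's insurance = $1,296.36 per year
Total per year = $3,337.56 + $11,436.00 + $1,296.36 = $16,069.92
Base monthly escrow = $16,069.92 ÷ 12 = $1,339.16
Shortage per month = $264.60 ÷ 12 = $22.05
Adjusted monthly = $1,339.16 + $22.05 = $1,361.21

$1,361.21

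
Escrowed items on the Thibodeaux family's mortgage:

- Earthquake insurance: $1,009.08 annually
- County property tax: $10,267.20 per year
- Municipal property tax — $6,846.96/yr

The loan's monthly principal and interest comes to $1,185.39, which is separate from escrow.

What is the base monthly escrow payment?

Earthquake insurance = $1,009.08
County property tax = $10,267.20
Municipal property tax = $6,846.96
Annual escrow total = $1,009.08 + $10,267.20 + $6,846.96 = $18,123.24
Monthly = $18,123.24 / 12 = $1,510.27

$1,510.27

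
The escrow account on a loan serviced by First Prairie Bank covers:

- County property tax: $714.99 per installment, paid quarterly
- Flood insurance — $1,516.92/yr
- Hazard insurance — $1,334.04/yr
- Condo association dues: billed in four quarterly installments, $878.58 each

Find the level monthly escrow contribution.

County property tax: $714.99 × 4 = $2,859.96 per year
Flood insurance: $1,516.92 per year
Hazard insurance: $1,334.04 per year
Condo association dues: $878.58 × 4 = $3,514.32 per year
Yearly total = $9,225.24
Monthly = $9,225.24 / 12 = $768.77

$768.77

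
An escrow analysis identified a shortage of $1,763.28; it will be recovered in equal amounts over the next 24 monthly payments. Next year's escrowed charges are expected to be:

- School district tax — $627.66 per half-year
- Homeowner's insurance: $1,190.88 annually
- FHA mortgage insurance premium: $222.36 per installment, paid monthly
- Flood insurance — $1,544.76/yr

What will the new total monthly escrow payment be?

$628.41

School district tax = $627.66 × 2 = $1,255.32/yr
Homeowner's insurance = $1,190.88/yr
FHA mortgage insurance premium = $222.36 × 12 = $2,668.32/yr
Flood insurance = $1,544.76/yr
Total per year = $1,255.32 + $1,190.88 + $2,668.32 + $1,544.76 = $6,659.28
Per month = $6,659.28 / 12 = $554.94
Shortage per month = $1,763.28 ÷ 24 = $73.47
New monthly escrow = $554.94 + $73.47 = $628.41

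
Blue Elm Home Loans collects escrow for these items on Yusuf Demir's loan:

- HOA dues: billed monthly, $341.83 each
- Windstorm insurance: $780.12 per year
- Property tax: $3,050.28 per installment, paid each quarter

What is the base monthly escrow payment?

$1,423.60

HOA dues = $341.83 × 12 = $4,101.96 annually
Windstorm insurance = $780.12 annually
Property tax = $3,050.28 × 4 = $12,201.12 annually
Yearly total = $4,101.96 + $780.12 + $12,201.12 = $17,083.20
Monthly = $17,083.20 / 12 = $1,423.60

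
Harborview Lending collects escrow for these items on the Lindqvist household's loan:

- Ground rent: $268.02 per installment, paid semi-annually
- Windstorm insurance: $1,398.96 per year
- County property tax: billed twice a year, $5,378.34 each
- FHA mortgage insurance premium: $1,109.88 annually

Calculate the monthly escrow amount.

Ground rent: $268.02 × 2 = $536.04
Windstorm insurance: $1,398.96
County property tax: $5,378.34 × 2 = $10,756.68
FHA mortgage insurance premium: $1,109.88
Annual escrow total = $536.04 + $1,398.96 + $10,756.68 + $1,109.88 = $13,801.56
Per month = $13,801.56 ÷ 12 = $1,150.13

$1,150.13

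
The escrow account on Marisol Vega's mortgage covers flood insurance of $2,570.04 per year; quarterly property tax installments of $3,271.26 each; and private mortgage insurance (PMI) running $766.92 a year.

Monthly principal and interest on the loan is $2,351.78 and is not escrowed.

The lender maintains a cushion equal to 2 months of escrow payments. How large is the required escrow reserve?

Flood insurance — $2,570.04 per year
Property tax — $3,271.26 × 4 = $13,085.04 per year
Private mortgage insurance (PMI) — $766.92 per year
Total per year = $16,422.00
Monthly escrow = $16,422.00 / 12 = $1,368.50
Reserve = 2 × $1,368.50 = $2,737.00

$2,737.00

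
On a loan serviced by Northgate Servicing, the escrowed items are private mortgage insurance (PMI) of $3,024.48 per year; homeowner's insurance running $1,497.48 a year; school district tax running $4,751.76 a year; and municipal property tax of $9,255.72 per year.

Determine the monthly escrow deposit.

$1,544.12

Private mortgage insurance (PMI) = $3,024.48/yr
Homeowner's insurance = $1,497.48/yr
School district tax = $4,751.76/yr
Municipal property tax = $9,255.72/yr
Total per year = $18,529.44
Monthly escrow = $18,529.44 / 12 = $1,544.12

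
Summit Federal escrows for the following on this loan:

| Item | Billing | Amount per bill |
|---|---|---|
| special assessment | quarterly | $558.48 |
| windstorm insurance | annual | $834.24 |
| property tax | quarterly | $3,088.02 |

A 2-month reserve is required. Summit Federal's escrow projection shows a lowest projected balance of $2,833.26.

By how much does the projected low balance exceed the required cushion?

$263.22

Special assessment = $558.48 × 4 = $2,233.92/yr
Windstorm insurance = $834.24/yr
Property tax = $3,088.02 × 4 = $12,352.08/yr
Total annual escrow = $2,233.92 + $834.24 + $12,352.08 = $15,420.24
Per month = $15,420.24 ÷ 12 = $1,285.02
Required cushion = 2 × $1,285.02 = $2,570.04
Excess over cushion: $2,833.26 − $2,570.04 = $263.22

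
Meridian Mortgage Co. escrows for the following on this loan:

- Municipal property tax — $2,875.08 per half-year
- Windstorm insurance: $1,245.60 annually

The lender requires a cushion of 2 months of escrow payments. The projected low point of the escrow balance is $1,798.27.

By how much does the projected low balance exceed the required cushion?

$632.31

Municipal property tax = $2,875.08 × 2 = $5,750.16
Windstorm insurance = $1,245.60
Annual escrow total = $6,995.76
Base monthly escrow = $6,995.76 ÷ 12 = $582.98
Cushion = 2 × $582.98 = $1,165.96
Surplus = $1,798.27 − $1,165.96 = $632.31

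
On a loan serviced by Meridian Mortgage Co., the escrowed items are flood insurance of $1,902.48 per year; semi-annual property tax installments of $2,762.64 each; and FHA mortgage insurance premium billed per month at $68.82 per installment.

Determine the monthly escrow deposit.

$687.80

Flood insurance: $1,902.48 per year
Property tax: $2,762.64 × 2 = $5,525.28 per year
FHA mortgage insurance premium: $68.82 × 12 = $825.84 per year
Annual escrow total = $8,253.60
Monthly = $8,253.60 ÷ 12 = $687.80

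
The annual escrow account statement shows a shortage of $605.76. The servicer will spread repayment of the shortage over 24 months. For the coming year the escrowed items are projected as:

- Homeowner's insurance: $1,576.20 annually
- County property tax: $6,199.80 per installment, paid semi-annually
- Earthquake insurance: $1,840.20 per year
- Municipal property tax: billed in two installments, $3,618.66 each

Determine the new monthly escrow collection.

Homeowner's insurance = $1,576.20
County property tax = $6,199.80 × 2 = $12,399.60
Earthquake insurance = $1,840.20
Municipal property tax = $3,618.66 × 2 = $7,237.32
Yearly total = $1,576.20 + $12,399.60 + $1,840.20 + $7,237.32 = $23,053.32
Base monthly escrow = $23,053.32 ÷ 12 = $1,921.11
Shortage per month = $605.76 ÷ 24 = $25.24
Adjusted monthly = $1,921.11 + $25.24 = $1,946.35

$1,946.35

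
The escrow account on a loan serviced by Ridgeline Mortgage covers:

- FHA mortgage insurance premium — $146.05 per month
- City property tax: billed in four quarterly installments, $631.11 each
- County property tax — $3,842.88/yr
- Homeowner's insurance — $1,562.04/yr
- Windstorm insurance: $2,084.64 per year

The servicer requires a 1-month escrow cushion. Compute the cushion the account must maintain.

$980.55

FHA mortgage insurance premium = $146.05 × 12 = $1,752.60
City property tax = $631.11 × 4 = $2,524.44
County property tax = $3,842.88
Homeowner's insurance = $1,562.04
Windstorm insurance = $2,084.64
Yearly total = $11,766.60
Monthly escrow = $11,766.60 ÷ 12 = $980.55
Required cushion = 1 × $980.55 = $980.55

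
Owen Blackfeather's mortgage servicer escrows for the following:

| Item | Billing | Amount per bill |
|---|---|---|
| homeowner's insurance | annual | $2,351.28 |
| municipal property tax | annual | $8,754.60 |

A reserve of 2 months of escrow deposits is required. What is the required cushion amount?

$1,850.98

Homeowner's insurance = $2,351.28 annually
Municipal property tax = $8,754.60 annually
Annual escrow total = $2,351.28 + $8,754.60 = $11,105.88
Base monthly escrow = $11,105.88 / 12 = $925.49
Cushion = 2 × $925.49 = $1,850.98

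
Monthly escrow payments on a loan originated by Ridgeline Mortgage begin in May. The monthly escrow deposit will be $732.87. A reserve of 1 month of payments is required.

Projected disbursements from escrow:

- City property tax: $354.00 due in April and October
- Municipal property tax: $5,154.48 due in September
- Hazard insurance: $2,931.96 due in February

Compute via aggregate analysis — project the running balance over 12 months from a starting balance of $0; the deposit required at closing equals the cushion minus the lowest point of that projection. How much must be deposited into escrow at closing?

Cushion = 1 × $732.87 = $732.87
Trial balance (start $0, +$732.87 each month, − disbursements):
  May: +$732.87 → $732.87
  Jun: +$732.87 → $1,465.74
  Jul: +$732.87 → $2,198.61
  Aug: +$732.87 → $2,931.48
  Sep: +$732.87 − $5,154.48 → -$1,490.13
  Oct: +$732.87 − $354.00 → -$1,111.26
  Nov: +$732.87 → -$378.39
  Dec: +$732.87 → $354.48
  Jan: +$732.87 → $1,087.35
  Feb: +$732.87 − $2,931.96 → -$1,111.74
  Mar: +$732.87 → -$378.87
  Apr: +$732.87 − $354.00 → $0.00
Lowest trial balance = -$1,490.13 (Sep)
Initial deposit = cushion − low point = $732.87 − (-$1,490.13) = $2,223.00

$2,223.00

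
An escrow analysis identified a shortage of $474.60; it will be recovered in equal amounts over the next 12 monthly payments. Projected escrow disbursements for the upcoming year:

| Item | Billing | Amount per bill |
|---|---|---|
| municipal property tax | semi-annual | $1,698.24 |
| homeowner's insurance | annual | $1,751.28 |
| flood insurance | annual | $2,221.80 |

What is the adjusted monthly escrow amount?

$653.68

Municipal property tax = $1,698.24 × 2 = $3,396.48 per year
Homeowner's insurance = $1,751.28 per year
Flood insurance = $2,221.80 per year
Yearly total = $7,369.56
Monthly = $7,369.56 / 12 = $614.13
Monthly shortage recovery: $474.60 ÷ 12 = $39.55
New monthly escrow = $614.13 + $39.55 = $653.68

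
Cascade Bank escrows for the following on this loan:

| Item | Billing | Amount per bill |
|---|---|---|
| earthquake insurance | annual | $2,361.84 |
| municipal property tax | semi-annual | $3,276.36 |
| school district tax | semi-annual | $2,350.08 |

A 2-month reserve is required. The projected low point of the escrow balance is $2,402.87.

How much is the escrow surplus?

Earthquake insurance — $2,361.84 annually
Municipal property tax — $3,276.36 × 2 = $6,552.72 annually
School district tax — $2,350.08 × 2 = $4,700.16 annually
Annual escrow total = $13,614.72
Monthly escrow = $13,614.72 / 12 = $1,134.56
Required cushion = 2 × $1,134.56 = $2,269.12
Excess over cushion: $2,402.87 − $2,269.12 = $133.75

$133.75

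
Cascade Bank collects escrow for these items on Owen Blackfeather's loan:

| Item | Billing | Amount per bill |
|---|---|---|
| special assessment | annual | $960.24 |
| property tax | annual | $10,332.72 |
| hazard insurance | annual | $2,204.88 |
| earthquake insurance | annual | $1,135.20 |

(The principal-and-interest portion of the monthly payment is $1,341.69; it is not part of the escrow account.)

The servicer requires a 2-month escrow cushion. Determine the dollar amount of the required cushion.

Special assessment: $960.24
Property tax: $10,332.72
Hazard insurance: $2,204.88
Earthquake insurance: $1,135.20
Yearly total = $14,633.04
Monthly escrow = $14,633.04 / 12 = $1,219.42
Reserve = 2 × $1,219.42 = $2,438.84

$2,438.84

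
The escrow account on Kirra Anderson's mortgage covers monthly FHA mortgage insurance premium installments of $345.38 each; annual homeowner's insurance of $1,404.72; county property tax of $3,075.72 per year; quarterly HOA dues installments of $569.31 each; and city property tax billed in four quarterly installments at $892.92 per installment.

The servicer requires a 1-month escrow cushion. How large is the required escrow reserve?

$1,206.16

FHA mortgage insurance premium = $345.38 × 12 = $4,144.56/yr
Homeowner's insurance = $1,404.72/yr
County property tax = $3,075.72/yr
HOA dues = $569.31 × 4 = $2,277.24/yr
City property tax = $892.92 × 4 = $3,571.68/yr
Annual escrow total = $4,144.56 + $1,404.72 + $3,075.72 + $2,277.24 + $3,571.68 = $14,473.92
Monthly escrow = $14,473.92 ÷ 12 = $1,206.16
Reserve = 1 × $1,206.16 = $1,206.16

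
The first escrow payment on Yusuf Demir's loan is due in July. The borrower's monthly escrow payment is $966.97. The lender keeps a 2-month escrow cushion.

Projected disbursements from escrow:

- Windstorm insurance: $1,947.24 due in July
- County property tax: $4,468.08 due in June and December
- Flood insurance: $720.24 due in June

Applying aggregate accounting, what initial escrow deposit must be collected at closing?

Cushion = 2 × $966.97 = $1,933.94
Trial balance (start $0, +$966.97 each month, − disbursements):
  Jul: +$966.97 − $1,947.24 → -$980.27
  Aug: +$966.97 → -$13.30
  Sep: +$966.97 → $953.67
  Oct: +$966.97 → $1,920.64
  Nov: +$966.97 → $2,887.61
  Dec: +$966.97 − $4,468.08 → -$613.50
  Jan: +$966.97 → $353.47
  Feb: +$966.97 → $1,320.44
  Mar: +$966.97 → $2,287.41
  Apr: +$966.97 → $3,254.38
  May: +$966.97 → $4,221.35
  Jun: +$966.97 − $5,188.32 → $0.00
Lowest trial balance = -$980.27 (Jul)
Initial deposit = cushion − low point = $1,933.94 − (-$980.27) = $2,914.21

$2,914.21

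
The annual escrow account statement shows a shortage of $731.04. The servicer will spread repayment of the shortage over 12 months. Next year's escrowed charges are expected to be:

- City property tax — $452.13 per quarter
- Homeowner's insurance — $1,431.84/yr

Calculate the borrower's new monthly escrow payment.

City property tax = $452.13 × 4 = $1,808.52 per year
Homeowner's insurance = $1,431.84 per year
Yearly total = $3,240.36
Per month = $3,240.36 / 12 = $270.03
Shortage spread = $731.04 / 12 = $60.92/mo
Adjusted monthly = $270.03 + $60.92 = $330.95

$330.95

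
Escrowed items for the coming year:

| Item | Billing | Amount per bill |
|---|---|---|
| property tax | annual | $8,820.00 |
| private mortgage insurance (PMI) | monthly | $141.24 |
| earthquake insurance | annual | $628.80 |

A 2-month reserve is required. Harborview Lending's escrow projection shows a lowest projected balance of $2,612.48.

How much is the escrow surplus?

Property tax — $8,820.00/yr
Private mortgage insurance (PMI) — $141.24 × 12 = $1,694.88/yr
Earthquake insurance — $628.80/yr
Annual escrow total = $8,820.00 + $1,694.88 + $628.80 = $11,143.68
Monthly = $11,143.68 / 12 = $928.64
Cushion = 2 × $928.64 = $1,857.28
Excess over cushion: $2,612.48 − $1,857.28 = $755.20

$755.20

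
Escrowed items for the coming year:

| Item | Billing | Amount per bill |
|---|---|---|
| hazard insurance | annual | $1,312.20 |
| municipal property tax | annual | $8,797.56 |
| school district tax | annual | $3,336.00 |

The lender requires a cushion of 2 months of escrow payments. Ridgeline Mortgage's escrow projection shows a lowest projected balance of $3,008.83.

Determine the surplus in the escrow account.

Hazard insurance = $1,312.20
Municipal property tax = $8,797.56
School district tax = $3,336.00
Total per year = $1,312.20 + $8,797.56 + $3,336.00 = $13,445.76
Per month = $13,445.76 / 12 = $1,120.48
Required reserve = 2 × $1,120.48 = $2,240.96
Excess over cushion: $3,008.83 − $2,240.96 = $767.87

$767.87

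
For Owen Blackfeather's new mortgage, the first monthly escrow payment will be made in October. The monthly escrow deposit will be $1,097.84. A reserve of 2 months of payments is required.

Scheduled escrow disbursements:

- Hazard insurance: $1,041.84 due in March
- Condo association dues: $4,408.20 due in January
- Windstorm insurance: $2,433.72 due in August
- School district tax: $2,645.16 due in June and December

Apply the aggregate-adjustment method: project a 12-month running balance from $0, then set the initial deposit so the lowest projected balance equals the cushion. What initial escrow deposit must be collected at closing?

$4,857.68

Cushion = 2 × $1,097.84 = $2,195.68
Trial balance (start $0, +$1,097.84 each month, − disbursements):
  Oct: +$1,097.84 → $1,097.84
  Nov: +$1,097.84 → $2,195.68
  Dec: +$1,097.84 − $2,645.16 → $648.36
  Jan: +$1,097.84 − $4,408.20 → -$2,662.00
  Feb: +$1,097.84 → -$1,564.16
  Mar: +$1,097.84 − $1,041.84 → -$1,508.16
  Apr: +$1,097.84 → -$410.32
  May: +$1,097.84 → $687.52
  Jun: +$1,097.84 − $2,645.16 → -$859.80
  Jul: +$1,097.84 → $238.04
  Aug: +$1,097.84 − $2,433.72 → -$1,097.84
  Sep: +$1,097.84 → $0.00
Lowest trial balance = -$2,662.00 (Jan)
Initial deposit = cushion − low point = $2,195.68 − (-$2,662.00) = $4,857.68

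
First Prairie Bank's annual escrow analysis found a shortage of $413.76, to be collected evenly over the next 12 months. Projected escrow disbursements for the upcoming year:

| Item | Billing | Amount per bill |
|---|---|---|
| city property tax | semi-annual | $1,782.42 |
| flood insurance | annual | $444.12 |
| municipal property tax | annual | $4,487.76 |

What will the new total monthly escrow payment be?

$742.54

City property tax: $1,782.42 × 2 = $3,564.84/yr
Flood insurance: $444.12/yr
Municipal property tax: $4,487.76/yr
Total per year = $3,564.84 + $444.12 + $4,487.76 = $8,496.72
Base monthly escrow = $8,496.72 ÷ 12 = $708.06
Monthly shortage recovery: $413.76 / 12 = $34.48
New monthly escrow = $708.06 + $34.48 = $742.54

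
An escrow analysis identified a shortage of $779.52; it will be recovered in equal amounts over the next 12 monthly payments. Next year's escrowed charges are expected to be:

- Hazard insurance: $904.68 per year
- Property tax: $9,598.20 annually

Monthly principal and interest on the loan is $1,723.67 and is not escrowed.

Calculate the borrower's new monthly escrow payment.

Hazard insurance — $904.68 annually
Property tax — $9,598.20 annually
Total per year = $10,502.88
Per month = $10,502.88 / 12 = $875.24
Shortage per month = $779.52 / 12 = $64.96
New monthly escrow = $875.24 + $64.96 = $940.20

$940.20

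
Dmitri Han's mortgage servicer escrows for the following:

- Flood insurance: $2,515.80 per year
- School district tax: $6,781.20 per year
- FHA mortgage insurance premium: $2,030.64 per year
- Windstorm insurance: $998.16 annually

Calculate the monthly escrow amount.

$1,027.15

Flood insurance = $2,515.80
School district tax = $6,781.20
FHA mortgage insurance premium = $2,030.64
Windstorm insurance = $998.16
Yearly total = $12,325.80
Base monthly escrow = $12,325.80 ÷ 12 = $1,027.15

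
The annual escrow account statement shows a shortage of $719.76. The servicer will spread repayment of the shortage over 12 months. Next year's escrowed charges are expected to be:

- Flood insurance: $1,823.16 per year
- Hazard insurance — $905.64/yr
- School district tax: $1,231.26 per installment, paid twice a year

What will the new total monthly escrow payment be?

$492.59

Flood insurance = $1,823.16 annually
Hazard insurance = $905.64 annually
School district tax = $1,231.26 × 2 = $2,462.52 annually
Annual escrow total = $1,823.16 + $905.64 + $2,462.52 = $5,191.32
Monthly escrow = $5,191.32 ÷ 12 = $432.61
Shortage per month = $719.76 ÷ 12 = $59.98
New monthly escrow = $432.61 + $59.98 = $492.59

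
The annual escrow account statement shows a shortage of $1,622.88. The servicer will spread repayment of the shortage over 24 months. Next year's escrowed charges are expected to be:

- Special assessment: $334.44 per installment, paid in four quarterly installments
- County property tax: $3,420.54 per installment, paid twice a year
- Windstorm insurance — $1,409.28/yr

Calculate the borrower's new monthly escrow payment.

Special assessment — $334.44 × 4 = $1,337.76/yr
County property tax — $3,420.54 × 2 = $6,841.08/yr
Windstorm insurance — $1,409.28/yr
Total per year = $1,337.76 + $6,841.08 + $1,409.28 = $9,588.12
Monthly = $9,588.12 ÷ 12 = $799.01
Shortage per month = $1,622.88 ÷ 24 = $67.62
New monthly escrow = $799.01 + $67.62 = $866.63

$866.63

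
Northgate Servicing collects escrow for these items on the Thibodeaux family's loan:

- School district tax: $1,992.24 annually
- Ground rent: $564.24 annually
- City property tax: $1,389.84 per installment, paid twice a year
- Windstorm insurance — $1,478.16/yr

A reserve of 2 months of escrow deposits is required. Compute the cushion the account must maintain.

$1,135.72

School district tax — $1,992.24/yr
Ground rent — $564.24/yr
City property tax — $1,389.84 × 2 = $2,779.68/yr
Windstorm insurance — $1,478.16/yr
Combined annual = $1,992.24 + $564.24 + $2,779.68 + $1,478.16 = $6,814.32
Monthly = $6,814.32 / 12 = $567.86
Cushion = 2 × $567.86 = $1,135.72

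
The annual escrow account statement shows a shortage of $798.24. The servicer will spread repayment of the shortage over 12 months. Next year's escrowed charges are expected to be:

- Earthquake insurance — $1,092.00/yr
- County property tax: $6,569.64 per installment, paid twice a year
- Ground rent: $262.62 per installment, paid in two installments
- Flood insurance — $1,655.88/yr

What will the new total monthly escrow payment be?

Earthquake insurance — $1,092.00 annually
County property tax — $6,569.64 × 2 = $13,139.28 annually
Ground rent — $262.62 × 2 = $525.24 annually
Flood insurance — $1,655.88 annually
Annual escrow total = $1,092.00 + $13,139.28 + $525.24 + $1,655.88 = $16,412.40
Monthly escrow = $16,412.40 / 12 = $1,367.70
Monthly shortage recovery: $798.24 ÷ 12 = $66.52
Adjusted monthly = $1,367.70 + $66.52 = $1,434.22

$1,434.22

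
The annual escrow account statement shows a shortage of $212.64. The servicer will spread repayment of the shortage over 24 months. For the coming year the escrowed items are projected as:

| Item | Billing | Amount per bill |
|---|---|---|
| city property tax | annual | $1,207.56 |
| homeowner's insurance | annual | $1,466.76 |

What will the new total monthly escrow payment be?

$231.72

City property tax: $1,207.56
Homeowner's insurance: $1,466.76
Total per year = $2,674.32
Monthly = $2,674.32 / 12 = $222.86
Shortage per month = $212.64 / 24 = $8.86
New monthly escrow = $222.86 + $8.86 = $231.72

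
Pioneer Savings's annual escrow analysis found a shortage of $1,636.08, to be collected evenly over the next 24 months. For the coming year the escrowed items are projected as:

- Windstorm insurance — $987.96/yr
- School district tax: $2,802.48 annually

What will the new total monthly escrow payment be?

$384.04

Windstorm insurance = $987.96
School district tax = $2,802.48
Total annual escrow = $3,790.44
Monthly escrow = $3,790.44 / 12 = $315.87
Monthly shortage recovery: $1,636.08 / 24 = $68.17
Adjusted monthly = $315.87 + $68.17 = $384.04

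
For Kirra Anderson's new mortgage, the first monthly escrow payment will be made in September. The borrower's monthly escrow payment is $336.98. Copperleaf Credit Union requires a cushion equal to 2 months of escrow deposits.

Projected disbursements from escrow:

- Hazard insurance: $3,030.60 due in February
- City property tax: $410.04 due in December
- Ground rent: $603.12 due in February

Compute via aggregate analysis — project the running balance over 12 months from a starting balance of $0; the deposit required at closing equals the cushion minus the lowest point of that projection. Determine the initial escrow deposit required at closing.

$2,695.84

Cushion = 2 × $336.98 = $673.96
Trial balance (start $0, +$336.98 each month, − disbursements):
  Sep: +$336.98 → $336.98
  Oct: +$336.98 → $673.96
  Nov: +$336.98 → $1,010.94
  Dec: +$336.98 − $410.04 → $937.88
  Jan: +$336.98 → $1,274.86
  Feb: +$336.98 − $3,633.72 → -$2,021.88
  Mar: +$336.98 → -$1,684.90
  Apr: +$336.98 → -$1,347.92
  May: +$336.98 → -$1,010.94
  Jun: +$336.98 → -$673.96
  Jul: +$336.98 → -$336.98
  Aug: +$336.98 → $0.00
Lowest trial balance = -$2,021.88 (Feb)
Initial deposit = cushion − low point = $673.96 − (-$2,021.88) = $2,695.84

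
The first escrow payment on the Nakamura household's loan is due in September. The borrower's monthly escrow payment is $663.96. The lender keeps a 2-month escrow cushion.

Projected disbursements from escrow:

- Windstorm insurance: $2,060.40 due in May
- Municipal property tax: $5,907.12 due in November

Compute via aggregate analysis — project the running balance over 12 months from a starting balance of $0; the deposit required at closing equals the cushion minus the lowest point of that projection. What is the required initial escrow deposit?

$5,243.16

Cushion = 2 × $663.96 = $1,327.92
Trial balance (start $0, +$663.96 each month, − disbursements):
  Sep: +$663.96 → $663.96
  Oct: +$663.96 → $1,327.92
  Nov: +$663.96 − $5,907.12 → -$3,915.24
  Dec: +$663.96 → -$3,251.28
  Jan: +$663.96 → -$2,587.32
  Feb: +$663.96 → -$1,923.36
  Mar: +$663.96 → -$1,259.40
  Apr: +$663.96 → -$595.44
  May: +$663.96 − $2,060.40 → -$1,991.88
  Jun: +$663.96 → -$1,327.92
  Jul: +$663.96 → -$663.96
  Aug: +$663.96 → $0.00
Lowest trial balance = -$3,915.24 (Nov)
Initial deposit = cushion − low point = $1,327.92 − (-$3,915.24) = $5,243.16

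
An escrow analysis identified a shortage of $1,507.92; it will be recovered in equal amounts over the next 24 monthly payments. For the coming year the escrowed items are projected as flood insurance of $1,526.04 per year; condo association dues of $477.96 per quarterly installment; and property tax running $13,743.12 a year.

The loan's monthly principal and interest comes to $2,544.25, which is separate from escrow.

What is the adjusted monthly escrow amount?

Flood insurance: $1,526.04 per year
Condo association dues: $477.96 × 4 = $1,911.84 per year
Property tax: $13,743.12 per year
Combined annual = $1,526.04 + $1,911.84 + $13,743.12 = $17,181.00
Per month = $17,181.00 / 12 = $1,431.75
Shortage per month = $1,507.92 / 24 = $62.83
Adjusted monthly = $1,431.75 + $62.83 = $1,494.58

$1,494.58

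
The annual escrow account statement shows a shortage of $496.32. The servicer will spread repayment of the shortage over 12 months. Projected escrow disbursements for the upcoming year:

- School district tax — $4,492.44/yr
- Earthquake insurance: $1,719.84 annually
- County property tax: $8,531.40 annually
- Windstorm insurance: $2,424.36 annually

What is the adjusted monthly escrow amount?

School district tax = $4,492.44 per year
Earthquake insurance = $1,719.84 per year
County property tax = $8,531.40 per year
Windstorm insurance = $2,424.36 per year
Annual escrow total = $17,168.04
Base monthly escrow = $17,168.04 ÷ 12 = $1,430.67
Shortage spread = $496.32 ÷ 12 = $41.36/mo
New monthly escrow = $1,430.67 + $41.36 = $1,472.03

$1,472.03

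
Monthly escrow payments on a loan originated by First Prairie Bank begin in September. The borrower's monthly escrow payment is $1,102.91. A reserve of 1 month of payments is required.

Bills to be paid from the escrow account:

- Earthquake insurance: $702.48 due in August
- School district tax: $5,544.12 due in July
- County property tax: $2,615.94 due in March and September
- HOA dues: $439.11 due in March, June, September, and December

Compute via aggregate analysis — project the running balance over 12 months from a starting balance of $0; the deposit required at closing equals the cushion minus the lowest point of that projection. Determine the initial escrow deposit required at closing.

Cushion = 1 × $1,102.91 = $1,102.91
Trial balance (start $0, +$1,102.91 each month, − disbursements):
  Sep: +$1,102.91 − $3,055.05 → -$1,952.14
  Oct: +$1,102.91 → -$849.23
  Nov: +$1,102.91 → $253.68
  Dec: +$1,102.91 − $439.11 → $917.48
  Jan: +$1,102.91 → $2,020.39
  Feb: +$1,102.91 → $3,123.30
  Mar: +$1,102.91 − $3,055.05 → $1,171.16
  Apr: +$1,102.91 → $2,274.07
  May: +$1,102.91 → $3,376.98
  Jun: +$1,102.91 − $439.11 → $4,040.78
  Jul: +$1,102.91 − $5,544.12 → -$400.43
  Aug: +$1,102.91 − $702.48 → $0.00
Lowest trial balance = -$1,952.14 (Sep)
Initial deposit = cushion − low point = $1,102.91 − (-$1,952.14) = $3,055.05

$3,055.05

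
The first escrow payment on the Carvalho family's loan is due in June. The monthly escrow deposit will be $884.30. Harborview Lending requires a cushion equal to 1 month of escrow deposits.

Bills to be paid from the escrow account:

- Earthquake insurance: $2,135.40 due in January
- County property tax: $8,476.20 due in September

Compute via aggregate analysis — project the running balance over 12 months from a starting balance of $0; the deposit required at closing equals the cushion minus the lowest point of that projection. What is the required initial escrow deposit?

$5,823.30

Cushion = 1 × $884.30 = $884.30
Trial balance (start $0, +$884.30 each month, − disbursements):
  Jun: +$884.30 → $884.30
  Jul: +$884.30 → $1,768.60
  Aug: +$884.30 → $2,652.90
  Sep: +$884.30 − $8,476.20 → -$4,939.00
  Oct: +$884.30 → -$4,054.70
  Nov: +$884.30 → -$3,170.40
  Dec: +$884.30 → -$2,286.10
  Jan: +$884.30 − $2,135.40 → -$3,537.20
  Feb: +$884.30 → -$2,652.90
  Mar: +$884.30 → -$1,768.60
  Apr: +$884.30 → -$884.30
  May: +$884.30 → $0.00
Lowest trial balance = -$4,939.00 (Sep)
Initial deposit = cushion − low point = $884.30 − (-$4,939.00) = $5,823.30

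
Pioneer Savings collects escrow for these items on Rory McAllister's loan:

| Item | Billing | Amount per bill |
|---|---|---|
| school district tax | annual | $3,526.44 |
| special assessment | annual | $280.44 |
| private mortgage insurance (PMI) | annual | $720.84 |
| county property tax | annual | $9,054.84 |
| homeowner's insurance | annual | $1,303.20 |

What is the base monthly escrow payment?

$1,240.48

School district tax — $3,526.44 annually
Special assessment — $280.44 annually
Private mortgage insurance (PMI) — $720.84 annually
County property tax — $9,054.84 annually
Homeowner's insurance — $1,303.20 annually
Annual escrow total = $3,526.44 + $280.44 + $720.84 + $9,054.84 + $1,303.20 = $14,885.76
Monthly escrow = $14,885.76 ÷ 12 = $1,240.48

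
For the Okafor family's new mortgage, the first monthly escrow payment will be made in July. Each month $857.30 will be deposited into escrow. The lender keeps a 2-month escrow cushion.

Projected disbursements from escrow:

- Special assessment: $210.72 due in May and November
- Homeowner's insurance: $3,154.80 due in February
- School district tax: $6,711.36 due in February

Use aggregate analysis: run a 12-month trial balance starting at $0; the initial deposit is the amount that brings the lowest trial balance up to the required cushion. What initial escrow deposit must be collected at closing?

$4,933.08

Cushion = 2 × $857.30 = $1,714.60
Trial balance (start $0, +$857.30 each month, − disbursements):
  Jul: +$857.30 → $857.30
  Aug: +$857.30 → $1,714.60
  Sep: +$857.30 → $2,571.90
  Oct: +$857.30 → $3,429.20
  Nov: +$857.30 − $210.72 → $4,075.78
  Dec: +$857.30 → $4,933.08
  Jan: +$857.30 → $5,790.38
  Feb: +$857.30 − $9,866.16 → -$3,218.48
  Mar: +$857.30 → -$2,361.18
  Apr: +$857.30 → -$1,503.88
  May: +$857.30 − $210.72 → -$857.30
  Jun: +$857.30 → $0.00
Lowest trial balance = -$3,218.48 (Feb)
Initial deposit = cushion − low point = $1,714.60 − (-$3,218.48) = $4,933.08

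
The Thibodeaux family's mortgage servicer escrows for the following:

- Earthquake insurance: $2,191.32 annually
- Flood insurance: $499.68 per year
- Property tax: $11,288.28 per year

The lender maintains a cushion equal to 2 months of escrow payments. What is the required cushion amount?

Earthquake insurance: $2,191.32 annually
Flood insurance: $499.68 annually
Property tax: $11,288.28 annually
Yearly total = $2,191.32 + $499.68 + $11,288.28 = $13,979.28
Monthly escrow = $13,979.28 / 12 = $1,164.94
Cushion = 2 × $1,164.94 = $2,329.88

$2,329.88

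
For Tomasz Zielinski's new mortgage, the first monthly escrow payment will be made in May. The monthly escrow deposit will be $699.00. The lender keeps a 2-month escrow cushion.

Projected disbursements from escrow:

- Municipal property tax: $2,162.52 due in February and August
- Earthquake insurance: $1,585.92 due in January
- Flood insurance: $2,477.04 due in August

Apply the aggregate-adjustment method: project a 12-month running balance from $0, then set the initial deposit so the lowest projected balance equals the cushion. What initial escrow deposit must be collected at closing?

Cushion = 2 × $699.00 = $1,398.00
Trial balance (start $0, +$699.00 each month, − disbursements):
  May: +$699.00 → $699.00
  Jun: +$699.00 → $1,398.00
  Jul: +$699.00 → $2,097.00
  Aug: +$699.00 − $4,639.56 → -$1,843.56
  Sep: +$699.00 → -$1,144.56
  Oct: +$699.00 → -$445.56
  Nov: +$699.00 → $253.44
  Dec: +$699.00 → $952.44
  Jan: +$699.00 − $1,585.92 → $65.52
  Feb: +$699.00 − $2,162.52 → -$1,398.00
  Mar: +$699.00 → -$699.00
  Apr: +$699.00 → $0.00
Lowest trial balance = -$1,843.56 (Aug)
Initial deposit = cushion − low point = $1,398.00 − (-$1,843.56) = $3,241.56

$3,241.56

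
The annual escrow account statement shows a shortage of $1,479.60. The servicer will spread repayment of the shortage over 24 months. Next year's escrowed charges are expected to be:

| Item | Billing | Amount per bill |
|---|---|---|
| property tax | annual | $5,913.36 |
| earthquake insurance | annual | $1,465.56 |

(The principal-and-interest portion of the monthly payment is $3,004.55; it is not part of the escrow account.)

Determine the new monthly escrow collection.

Property tax: $5,913.36 per year
Earthquake insurance: $1,465.56 per year
Yearly total = $7,378.92
Monthly = $7,378.92 ÷ 12 = $614.91
Shortage spread = $1,479.60 / 24 = $61.65/mo
New monthly escrow = $614.91 + $61.65 = $676.56

$676.56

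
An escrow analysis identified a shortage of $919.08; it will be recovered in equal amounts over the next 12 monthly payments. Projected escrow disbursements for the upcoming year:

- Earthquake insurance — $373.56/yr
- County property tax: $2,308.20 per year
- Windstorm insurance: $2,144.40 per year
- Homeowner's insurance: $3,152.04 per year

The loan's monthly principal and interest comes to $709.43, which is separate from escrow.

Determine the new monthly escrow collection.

Earthquake insurance: $373.56 per year
County property tax: $2,308.20 per year
Windstorm insurance: $2,144.40 per year
Homeowner's insurance: $3,152.04 per year
Total annual escrow = $7,978.20
Monthly escrow = $7,978.20 / 12 = $664.85
Shortage spread = $919.08 / 12 = $76.59/mo
Adjusted monthly = $664.85 + $76.59 = $741.44

$741.44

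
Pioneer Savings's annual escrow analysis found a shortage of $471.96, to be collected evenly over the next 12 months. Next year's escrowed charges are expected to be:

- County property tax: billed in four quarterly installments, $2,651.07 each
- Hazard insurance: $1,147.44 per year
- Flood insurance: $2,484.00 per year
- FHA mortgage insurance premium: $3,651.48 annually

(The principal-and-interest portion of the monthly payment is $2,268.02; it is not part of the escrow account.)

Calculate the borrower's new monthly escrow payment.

County property tax = $2,651.07 × 4 = $10,604.28 per year
Hazard insurance = $1,147.44 per year
Flood insurance = $2,484.00 per year
FHA mortgage insurance premium = $3,651.48 per year
Total annual escrow = $10,604.28 + $1,147.44 + $2,484.00 + $3,651.48 = $17,887.20
Per month = $17,887.20 / 12 = $1,490.60
Shortage per month = $471.96 / 12 = $39.33
New monthly escrow = $1,490.60 + $39.33 = $1,529.93

$1,529.93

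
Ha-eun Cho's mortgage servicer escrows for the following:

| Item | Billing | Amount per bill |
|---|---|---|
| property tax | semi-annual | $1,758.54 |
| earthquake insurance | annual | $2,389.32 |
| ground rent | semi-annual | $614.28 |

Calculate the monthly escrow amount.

$594.58

Property tax = $1,758.54 × 2 = $3,517.08 annually
Earthquake insurance = $2,389.32 annually
Ground rent = $614.28 × 2 = $1,228.56 annually
Total annual escrow = $7,134.96
Per month = $7,134.96 / 12 = $594.58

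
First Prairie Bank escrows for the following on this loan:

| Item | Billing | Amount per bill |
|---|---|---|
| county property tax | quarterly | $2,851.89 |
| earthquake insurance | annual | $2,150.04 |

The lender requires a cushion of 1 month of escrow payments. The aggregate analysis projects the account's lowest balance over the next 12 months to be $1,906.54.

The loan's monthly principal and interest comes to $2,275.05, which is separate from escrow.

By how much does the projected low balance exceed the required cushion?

County property tax = $2,851.89 × 4 = $11,407.56 per year
Earthquake insurance = $2,150.04 per year
Total per year = $11,407.56 + $2,150.04 = $13,557.60
Base monthly escrow = $13,557.60 ÷ 12 = $1,129.80
Cushion = 1 × $1,129.80 = $1,129.80
Surplus = $1,906.54 − $1,129.80 = $776.74

$776.74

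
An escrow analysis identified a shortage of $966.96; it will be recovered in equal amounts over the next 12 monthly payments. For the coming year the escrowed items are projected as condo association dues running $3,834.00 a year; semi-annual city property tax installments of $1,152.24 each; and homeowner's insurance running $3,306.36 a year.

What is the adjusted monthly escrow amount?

$867.65

Condo association dues: $3,834.00 per year
City property tax: $1,152.24 × 2 = $2,304.48 per year
Homeowner's insurance: $3,306.36 per year
Total per year = $3,834.00 + $2,304.48 + $3,306.36 = $9,444.84
Monthly escrow = $9,444.84 ÷ 12 = $787.07
Shortage spread = $966.96 ÷ 12 = $80.58/mo
New monthly escrow = $787.07 + $80.58 = $867.65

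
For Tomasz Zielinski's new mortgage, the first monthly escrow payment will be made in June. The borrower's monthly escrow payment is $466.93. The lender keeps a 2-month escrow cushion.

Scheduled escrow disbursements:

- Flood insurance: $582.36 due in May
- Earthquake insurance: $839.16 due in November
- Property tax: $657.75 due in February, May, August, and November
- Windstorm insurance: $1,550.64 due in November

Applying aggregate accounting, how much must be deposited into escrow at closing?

Cushion = 2 × $466.93 = $933.86
Trial balance (start $0, +$466.93 each month, − disbursements):
  Jun: +$466.93 → $466.93
  Jul: +$466.93 → $933.86
  Aug: +$466.93 − $657.75 → $743.04
  Sep: +$466.93 → $1,209.97
  Oct: +$466.93 → $1,676.90
  Nov: +$466.93 − $3,047.55 → -$903.72
  Dec: +$466.93 → -$436.79
  Jan: +$466.93 → $30.14
  Feb: +$466.93 − $657.75 → -$160.68
  Mar: +$466.93 → $306.25
  Apr: +$466.93 → $773.18
  May: +$466.93 − $1,240.11 → $0.00
Lowest trial balance = -$903.72 (Nov)
Initial deposit = cushion − low point = $933.86 − (-$903.72) = $1,837.58

$1,837.58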